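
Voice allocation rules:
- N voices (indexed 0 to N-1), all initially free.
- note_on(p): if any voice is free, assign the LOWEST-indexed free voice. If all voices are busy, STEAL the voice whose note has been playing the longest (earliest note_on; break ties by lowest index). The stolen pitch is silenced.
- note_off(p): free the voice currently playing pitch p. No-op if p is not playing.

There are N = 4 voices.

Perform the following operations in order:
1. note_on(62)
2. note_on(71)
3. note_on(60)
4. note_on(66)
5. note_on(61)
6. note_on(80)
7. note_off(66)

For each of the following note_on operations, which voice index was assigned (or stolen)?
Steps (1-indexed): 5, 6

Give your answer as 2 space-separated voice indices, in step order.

Answer: 0 1

Derivation:
Op 1: note_on(62): voice 0 is free -> assigned | voices=[62 - - -]
Op 2: note_on(71): voice 1 is free -> assigned | voices=[62 71 - -]
Op 3: note_on(60): voice 2 is free -> assigned | voices=[62 71 60 -]
Op 4: note_on(66): voice 3 is free -> assigned | voices=[62 71 60 66]
Op 5: note_on(61): all voices busy, STEAL voice 0 (pitch 62, oldest) -> assign | voices=[61 71 60 66]
Op 6: note_on(80): all voices busy, STEAL voice 1 (pitch 71, oldest) -> assign | voices=[61 80 60 66]
Op 7: note_off(66): free voice 3 | voices=[61 80 60 -]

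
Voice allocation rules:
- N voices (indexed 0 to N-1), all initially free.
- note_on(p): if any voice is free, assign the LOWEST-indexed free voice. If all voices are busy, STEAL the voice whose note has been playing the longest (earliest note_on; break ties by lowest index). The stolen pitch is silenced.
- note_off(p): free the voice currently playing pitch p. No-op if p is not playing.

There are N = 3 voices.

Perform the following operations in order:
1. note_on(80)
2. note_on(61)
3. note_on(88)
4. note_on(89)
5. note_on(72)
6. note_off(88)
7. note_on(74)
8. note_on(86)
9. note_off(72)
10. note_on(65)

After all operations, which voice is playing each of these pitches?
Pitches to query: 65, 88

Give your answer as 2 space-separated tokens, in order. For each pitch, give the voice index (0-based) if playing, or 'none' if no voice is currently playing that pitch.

Answer: 1 none

Derivation:
Op 1: note_on(80): voice 0 is free -> assigned | voices=[80 - -]
Op 2: note_on(61): voice 1 is free -> assigned | voices=[80 61 -]
Op 3: note_on(88): voice 2 is free -> assigned | voices=[80 61 88]
Op 4: note_on(89): all voices busy, STEAL voice 0 (pitch 80, oldest) -> assign | voices=[89 61 88]
Op 5: note_on(72): all voices busy, STEAL voice 1 (pitch 61, oldest) -> assign | voices=[89 72 88]
Op 6: note_off(88): free voice 2 | voices=[89 72 -]
Op 7: note_on(74): voice 2 is free -> assigned | voices=[89 72 74]
Op 8: note_on(86): all voices busy, STEAL voice 0 (pitch 89, oldest) -> assign | voices=[86 72 74]
Op 9: note_off(72): free voice 1 | voices=[86 - 74]
Op 10: note_on(65): voice 1 is free -> assigned | voices=[86 65 74]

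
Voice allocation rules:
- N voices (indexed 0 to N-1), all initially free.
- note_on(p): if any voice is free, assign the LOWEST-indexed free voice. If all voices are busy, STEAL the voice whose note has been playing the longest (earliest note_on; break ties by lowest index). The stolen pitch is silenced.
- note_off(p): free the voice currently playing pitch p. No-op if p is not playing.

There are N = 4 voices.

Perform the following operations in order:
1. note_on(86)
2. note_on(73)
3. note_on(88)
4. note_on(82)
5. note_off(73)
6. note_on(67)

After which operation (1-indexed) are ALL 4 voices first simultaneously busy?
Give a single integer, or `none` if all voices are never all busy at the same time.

Answer: 4

Derivation:
Op 1: note_on(86): voice 0 is free -> assigned | voices=[86 - - -]
Op 2: note_on(73): voice 1 is free -> assigned | voices=[86 73 - -]
Op 3: note_on(88): voice 2 is free -> assigned | voices=[86 73 88 -]
Op 4: note_on(82): voice 3 is free -> assigned | voices=[86 73 88 82]
Op 5: note_off(73): free voice 1 | voices=[86 - 88 82]
Op 6: note_on(67): voice 1 is free -> assigned | voices=[86 67 88 82]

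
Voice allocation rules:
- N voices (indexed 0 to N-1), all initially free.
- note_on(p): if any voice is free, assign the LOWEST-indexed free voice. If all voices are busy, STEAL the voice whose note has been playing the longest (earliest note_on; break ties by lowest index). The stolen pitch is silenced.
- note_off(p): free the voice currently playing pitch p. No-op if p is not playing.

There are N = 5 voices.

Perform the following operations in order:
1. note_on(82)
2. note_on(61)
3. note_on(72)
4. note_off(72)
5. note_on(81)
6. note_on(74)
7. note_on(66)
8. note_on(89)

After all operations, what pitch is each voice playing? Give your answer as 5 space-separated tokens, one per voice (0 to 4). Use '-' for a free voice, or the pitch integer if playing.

Answer: 89 61 81 74 66

Derivation:
Op 1: note_on(82): voice 0 is free -> assigned | voices=[82 - - - -]
Op 2: note_on(61): voice 1 is free -> assigned | voices=[82 61 - - -]
Op 3: note_on(72): voice 2 is free -> assigned | voices=[82 61 72 - -]
Op 4: note_off(72): free voice 2 | voices=[82 61 - - -]
Op 5: note_on(81): voice 2 is free -> assigned | voices=[82 61 81 - -]
Op 6: note_on(74): voice 3 is free -> assigned | voices=[82 61 81 74 -]
Op 7: note_on(66): voice 4 is free -> assigned | voices=[82 61 81 74 66]
Op 8: note_on(89): all voices busy, STEAL voice 0 (pitch 82, oldest) -> assign | voices=[89 61 81 74 66]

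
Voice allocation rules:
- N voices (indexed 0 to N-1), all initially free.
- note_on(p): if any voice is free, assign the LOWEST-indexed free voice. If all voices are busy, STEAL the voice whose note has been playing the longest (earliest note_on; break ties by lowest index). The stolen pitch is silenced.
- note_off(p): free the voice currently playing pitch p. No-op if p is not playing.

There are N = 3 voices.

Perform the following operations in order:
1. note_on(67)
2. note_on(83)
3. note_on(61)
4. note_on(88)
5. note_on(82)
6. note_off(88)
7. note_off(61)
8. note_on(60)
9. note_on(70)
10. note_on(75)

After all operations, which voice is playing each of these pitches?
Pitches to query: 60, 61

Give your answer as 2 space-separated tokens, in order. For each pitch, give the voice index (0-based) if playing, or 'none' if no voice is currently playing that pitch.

Op 1: note_on(67): voice 0 is free -> assigned | voices=[67 - -]
Op 2: note_on(83): voice 1 is free -> assigned | voices=[67 83 -]
Op 3: note_on(61): voice 2 is free -> assigned | voices=[67 83 61]
Op 4: note_on(88): all voices busy, STEAL voice 0 (pitch 67, oldest) -> assign | voices=[88 83 61]
Op 5: note_on(82): all voices busy, STEAL voice 1 (pitch 83, oldest) -> assign | voices=[88 82 61]
Op 6: note_off(88): free voice 0 | voices=[- 82 61]
Op 7: note_off(61): free voice 2 | voices=[- 82 -]
Op 8: note_on(60): voice 0 is free -> assigned | voices=[60 82 -]
Op 9: note_on(70): voice 2 is free -> assigned | voices=[60 82 70]
Op 10: note_on(75): all voices busy, STEAL voice 1 (pitch 82, oldest) -> assign | voices=[60 75 70]

Answer: 0 none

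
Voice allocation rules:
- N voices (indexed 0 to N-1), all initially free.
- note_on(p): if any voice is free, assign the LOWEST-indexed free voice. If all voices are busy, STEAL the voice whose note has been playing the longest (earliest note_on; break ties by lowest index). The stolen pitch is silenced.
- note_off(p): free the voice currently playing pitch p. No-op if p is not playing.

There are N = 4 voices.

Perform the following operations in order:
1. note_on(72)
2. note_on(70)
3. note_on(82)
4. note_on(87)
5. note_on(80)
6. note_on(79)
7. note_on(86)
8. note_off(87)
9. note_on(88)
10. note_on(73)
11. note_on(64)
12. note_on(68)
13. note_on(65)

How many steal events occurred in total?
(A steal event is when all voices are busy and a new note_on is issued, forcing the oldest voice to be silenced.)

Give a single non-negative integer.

Answer: 7

Derivation:
Op 1: note_on(72): voice 0 is free -> assigned | voices=[72 - - -]
Op 2: note_on(70): voice 1 is free -> assigned | voices=[72 70 - -]
Op 3: note_on(82): voice 2 is free -> assigned | voices=[72 70 82 -]
Op 4: note_on(87): voice 3 is free -> assigned | voices=[72 70 82 87]
Op 5: note_on(80): all voices busy, STEAL voice 0 (pitch 72, oldest) -> assign | voices=[80 70 82 87]
Op 6: note_on(79): all voices busy, STEAL voice 1 (pitch 70, oldest) -> assign | voices=[80 79 82 87]
Op 7: note_on(86): all voices busy, STEAL voice 2 (pitch 82, oldest) -> assign | voices=[80 79 86 87]
Op 8: note_off(87): free voice 3 | voices=[80 79 86 -]
Op 9: note_on(88): voice 3 is free -> assigned | voices=[80 79 86 88]
Op 10: note_on(73): all voices busy, STEAL voice 0 (pitch 80, oldest) -> assign | voices=[73 79 86 88]
Op 11: note_on(64): all voices busy, STEAL voice 1 (pitch 79, oldest) -> assign | voices=[73 64 86 88]
Op 12: note_on(68): all voices busy, STEAL voice 2 (pitch 86, oldest) -> assign | voices=[73 64 68 88]
Op 13: note_on(65): all voices busy, STEAL voice 3 (pitch 88, oldest) -> assign | voices=[73 64 68 65]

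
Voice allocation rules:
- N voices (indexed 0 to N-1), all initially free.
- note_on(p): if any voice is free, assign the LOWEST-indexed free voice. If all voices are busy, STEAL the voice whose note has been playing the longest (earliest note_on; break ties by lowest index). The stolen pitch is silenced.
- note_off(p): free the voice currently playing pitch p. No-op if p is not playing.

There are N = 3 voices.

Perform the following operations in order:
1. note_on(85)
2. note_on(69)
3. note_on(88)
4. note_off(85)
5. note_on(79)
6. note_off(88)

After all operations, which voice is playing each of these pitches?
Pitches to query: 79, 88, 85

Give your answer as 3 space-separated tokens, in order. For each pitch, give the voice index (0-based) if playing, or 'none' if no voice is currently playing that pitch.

Answer: 0 none none

Derivation:
Op 1: note_on(85): voice 0 is free -> assigned | voices=[85 - -]
Op 2: note_on(69): voice 1 is free -> assigned | voices=[85 69 -]
Op 3: note_on(88): voice 2 is free -> assigned | voices=[85 69 88]
Op 4: note_off(85): free voice 0 | voices=[- 69 88]
Op 5: note_on(79): voice 0 is free -> assigned | voices=[79 69 88]
Op 6: note_off(88): free voice 2 | voices=[79 69 -]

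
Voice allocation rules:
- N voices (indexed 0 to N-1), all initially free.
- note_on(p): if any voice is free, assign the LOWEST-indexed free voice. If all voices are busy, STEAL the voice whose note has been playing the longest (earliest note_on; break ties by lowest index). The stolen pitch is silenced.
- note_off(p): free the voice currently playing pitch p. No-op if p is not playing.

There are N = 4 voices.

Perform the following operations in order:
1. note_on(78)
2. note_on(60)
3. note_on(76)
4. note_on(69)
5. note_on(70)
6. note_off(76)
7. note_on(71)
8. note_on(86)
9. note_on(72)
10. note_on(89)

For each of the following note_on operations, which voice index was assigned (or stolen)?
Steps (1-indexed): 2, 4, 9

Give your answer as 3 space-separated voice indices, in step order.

Op 1: note_on(78): voice 0 is free -> assigned | voices=[78 - - -]
Op 2: note_on(60): voice 1 is free -> assigned | voices=[78 60 - -]
Op 3: note_on(76): voice 2 is free -> assigned | voices=[78 60 76 -]
Op 4: note_on(69): voice 3 is free -> assigned | voices=[78 60 76 69]
Op 5: note_on(70): all voices busy, STEAL voice 0 (pitch 78, oldest) -> assign | voices=[70 60 76 69]
Op 6: note_off(76): free voice 2 | voices=[70 60 - 69]
Op 7: note_on(71): voice 2 is free -> assigned | voices=[70 60 71 69]
Op 8: note_on(86): all voices busy, STEAL voice 1 (pitch 60, oldest) -> assign | voices=[70 86 71 69]
Op 9: note_on(72): all voices busy, STEAL voice 3 (pitch 69, oldest) -> assign | voices=[70 86 71 72]
Op 10: note_on(89): all voices busy, STEAL voice 0 (pitch 70, oldest) -> assign | voices=[89 86 71 72]

Answer: 1 3 3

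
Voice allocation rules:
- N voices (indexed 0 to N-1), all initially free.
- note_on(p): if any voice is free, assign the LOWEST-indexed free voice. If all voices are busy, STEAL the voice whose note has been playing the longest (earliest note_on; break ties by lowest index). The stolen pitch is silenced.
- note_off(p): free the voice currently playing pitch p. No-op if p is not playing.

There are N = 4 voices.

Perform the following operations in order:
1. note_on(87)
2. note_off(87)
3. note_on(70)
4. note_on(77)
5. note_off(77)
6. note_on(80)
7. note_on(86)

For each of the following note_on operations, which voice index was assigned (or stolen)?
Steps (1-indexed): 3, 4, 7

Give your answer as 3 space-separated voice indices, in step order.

Answer: 0 1 2

Derivation:
Op 1: note_on(87): voice 0 is free -> assigned | voices=[87 - - -]
Op 2: note_off(87): free voice 0 | voices=[- - - -]
Op 3: note_on(70): voice 0 is free -> assigned | voices=[70 - - -]
Op 4: note_on(77): voice 1 is free -> assigned | voices=[70 77 - -]
Op 5: note_off(77): free voice 1 | voices=[70 - - -]
Op 6: note_on(80): voice 1 is free -> assigned | voices=[70 80 - -]
Op 7: note_on(86): voice 2 is free -> assigned | voices=[70 80 86 -]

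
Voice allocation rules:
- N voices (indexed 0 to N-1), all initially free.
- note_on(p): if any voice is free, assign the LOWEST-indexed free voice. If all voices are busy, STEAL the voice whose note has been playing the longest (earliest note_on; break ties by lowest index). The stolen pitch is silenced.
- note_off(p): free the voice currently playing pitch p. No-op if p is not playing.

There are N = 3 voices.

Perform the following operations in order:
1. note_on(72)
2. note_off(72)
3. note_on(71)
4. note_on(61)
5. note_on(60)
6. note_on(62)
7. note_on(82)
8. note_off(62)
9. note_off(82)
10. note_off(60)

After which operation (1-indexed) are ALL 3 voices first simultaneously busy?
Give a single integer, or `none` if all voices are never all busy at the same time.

Op 1: note_on(72): voice 0 is free -> assigned | voices=[72 - -]
Op 2: note_off(72): free voice 0 | voices=[- - -]
Op 3: note_on(71): voice 0 is free -> assigned | voices=[71 - -]
Op 4: note_on(61): voice 1 is free -> assigned | voices=[71 61 -]
Op 5: note_on(60): voice 2 is free -> assigned | voices=[71 61 60]
Op 6: note_on(62): all voices busy, STEAL voice 0 (pitch 71, oldest) -> assign | voices=[62 61 60]
Op 7: note_on(82): all voices busy, STEAL voice 1 (pitch 61, oldest) -> assign | voices=[62 82 60]
Op 8: note_off(62): free voice 0 | voices=[- 82 60]
Op 9: note_off(82): free voice 1 | voices=[- - 60]
Op 10: note_off(60): free voice 2 | voices=[- - -]

Answer: 5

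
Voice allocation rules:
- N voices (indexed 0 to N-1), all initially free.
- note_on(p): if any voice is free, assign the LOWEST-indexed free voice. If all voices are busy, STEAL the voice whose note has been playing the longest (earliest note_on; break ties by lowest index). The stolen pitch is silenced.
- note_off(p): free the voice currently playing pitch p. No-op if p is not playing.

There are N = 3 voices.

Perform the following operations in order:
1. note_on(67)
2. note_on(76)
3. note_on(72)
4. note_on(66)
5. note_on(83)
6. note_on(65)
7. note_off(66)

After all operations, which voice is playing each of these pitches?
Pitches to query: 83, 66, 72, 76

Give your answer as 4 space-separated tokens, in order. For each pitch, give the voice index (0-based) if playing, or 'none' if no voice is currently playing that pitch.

Op 1: note_on(67): voice 0 is free -> assigned | voices=[67 - -]
Op 2: note_on(76): voice 1 is free -> assigned | voices=[67 76 -]
Op 3: note_on(72): voice 2 is free -> assigned | voices=[67 76 72]
Op 4: note_on(66): all voices busy, STEAL voice 0 (pitch 67, oldest) -> assign | voices=[66 76 72]
Op 5: note_on(83): all voices busy, STEAL voice 1 (pitch 76, oldest) -> assign | voices=[66 83 72]
Op 6: note_on(65): all voices busy, STEAL voice 2 (pitch 72, oldest) -> assign | voices=[66 83 65]
Op 7: note_off(66): free voice 0 | voices=[- 83 65]

Answer: 1 none none none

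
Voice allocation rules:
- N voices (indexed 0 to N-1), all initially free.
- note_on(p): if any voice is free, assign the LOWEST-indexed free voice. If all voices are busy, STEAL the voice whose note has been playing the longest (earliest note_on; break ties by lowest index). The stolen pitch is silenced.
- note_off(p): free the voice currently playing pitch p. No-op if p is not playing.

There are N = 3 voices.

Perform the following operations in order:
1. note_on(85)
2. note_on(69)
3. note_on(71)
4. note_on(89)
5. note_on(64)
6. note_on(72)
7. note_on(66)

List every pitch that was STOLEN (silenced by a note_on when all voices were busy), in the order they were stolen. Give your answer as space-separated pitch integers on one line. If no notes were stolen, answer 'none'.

Op 1: note_on(85): voice 0 is free -> assigned | voices=[85 - -]
Op 2: note_on(69): voice 1 is free -> assigned | voices=[85 69 -]
Op 3: note_on(71): voice 2 is free -> assigned | voices=[85 69 71]
Op 4: note_on(89): all voices busy, STEAL voice 0 (pitch 85, oldest) -> assign | voices=[89 69 71]
Op 5: note_on(64): all voices busy, STEAL voice 1 (pitch 69, oldest) -> assign | voices=[89 64 71]
Op 6: note_on(72): all voices busy, STEAL voice 2 (pitch 71, oldest) -> assign | voices=[89 64 72]
Op 7: note_on(66): all voices busy, STEAL voice 0 (pitch 89, oldest) -> assign | voices=[66 64 72]

Answer: 85 69 71 89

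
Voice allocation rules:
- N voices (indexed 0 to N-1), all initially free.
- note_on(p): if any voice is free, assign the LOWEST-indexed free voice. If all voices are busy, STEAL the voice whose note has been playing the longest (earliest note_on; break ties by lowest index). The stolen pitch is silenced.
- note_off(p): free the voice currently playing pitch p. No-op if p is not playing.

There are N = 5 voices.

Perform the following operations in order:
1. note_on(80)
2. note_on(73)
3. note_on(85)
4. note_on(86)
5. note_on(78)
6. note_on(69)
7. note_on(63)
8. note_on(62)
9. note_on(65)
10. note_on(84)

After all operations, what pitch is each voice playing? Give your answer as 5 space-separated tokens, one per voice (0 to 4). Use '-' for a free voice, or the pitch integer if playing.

Op 1: note_on(80): voice 0 is free -> assigned | voices=[80 - - - -]
Op 2: note_on(73): voice 1 is free -> assigned | voices=[80 73 - - -]
Op 3: note_on(85): voice 2 is free -> assigned | voices=[80 73 85 - -]
Op 4: note_on(86): voice 3 is free -> assigned | voices=[80 73 85 86 -]
Op 5: note_on(78): voice 4 is free -> assigned | voices=[80 73 85 86 78]
Op 6: note_on(69): all voices busy, STEAL voice 0 (pitch 80, oldest) -> assign | voices=[69 73 85 86 78]
Op 7: note_on(63): all voices busy, STEAL voice 1 (pitch 73, oldest) -> assign | voices=[69 63 85 86 78]
Op 8: note_on(62): all voices busy, STEAL voice 2 (pitch 85, oldest) -> assign | voices=[69 63 62 86 78]
Op 9: note_on(65): all voices busy, STEAL voice 3 (pitch 86, oldest) -> assign | voices=[69 63 62 65 78]
Op 10: note_on(84): all voices busy, STEAL voice 4 (pitch 78, oldest) -> assign | voices=[69 63 62 65 84]

Answer: 69 63 62 65 84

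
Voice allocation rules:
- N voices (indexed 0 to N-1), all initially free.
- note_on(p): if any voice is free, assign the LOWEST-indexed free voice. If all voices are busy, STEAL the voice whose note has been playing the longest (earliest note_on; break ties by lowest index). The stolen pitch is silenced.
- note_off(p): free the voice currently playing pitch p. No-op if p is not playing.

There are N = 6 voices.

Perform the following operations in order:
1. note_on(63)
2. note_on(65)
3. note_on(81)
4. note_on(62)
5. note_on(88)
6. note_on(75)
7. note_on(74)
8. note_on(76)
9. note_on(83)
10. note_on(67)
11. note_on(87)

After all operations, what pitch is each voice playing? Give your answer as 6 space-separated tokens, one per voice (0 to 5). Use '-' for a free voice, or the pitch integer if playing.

Op 1: note_on(63): voice 0 is free -> assigned | voices=[63 - - - - -]
Op 2: note_on(65): voice 1 is free -> assigned | voices=[63 65 - - - -]
Op 3: note_on(81): voice 2 is free -> assigned | voices=[63 65 81 - - -]
Op 4: note_on(62): voice 3 is free -> assigned | voices=[63 65 81 62 - -]
Op 5: note_on(88): voice 4 is free -> assigned | voices=[63 65 81 62 88 -]
Op 6: note_on(75): voice 5 is free -> assigned | voices=[63 65 81 62 88 75]
Op 7: note_on(74): all voices busy, STEAL voice 0 (pitch 63, oldest) -> assign | voices=[74 65 81 62 88 75]
Op 8: note_on(76): all voices busy, STEAL voice 1 (pitch 65, oldest) -> assign | voices=[74 76 81 62 88 75]
Op 9: note_on(83): all voices busy, STEAL voice 2 (pitch 81, oldest) -> assign | voices=[74 76 83 62 88 75]
Op 10: note_on(67): all voices busy, STEAL voice 3 (pitch 62, oldest) -> assign | voices=[74 76 83 67 88 75]
Op 11: note_on(87): all voices busy, STEAL voice 4 (pitch 88, oldest) -> assign | voices=[74 76 83 67 87 75]

Answer: 74 76 83 67 87 75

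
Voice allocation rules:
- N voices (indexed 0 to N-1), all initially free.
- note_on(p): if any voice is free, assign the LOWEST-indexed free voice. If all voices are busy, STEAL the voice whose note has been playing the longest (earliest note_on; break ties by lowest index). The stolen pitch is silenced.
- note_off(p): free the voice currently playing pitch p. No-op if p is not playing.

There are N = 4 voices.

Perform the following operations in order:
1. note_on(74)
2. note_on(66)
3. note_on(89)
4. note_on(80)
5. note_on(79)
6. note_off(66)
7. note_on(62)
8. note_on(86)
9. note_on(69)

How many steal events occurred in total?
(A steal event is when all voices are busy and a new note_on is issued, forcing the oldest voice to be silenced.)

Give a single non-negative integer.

Op 1: note_on(74): voice 0 is free -> assigned | voices=[74 - - -]
Op 2: note_on(66): voice 1 is free -> assigned | voices=[74 66 - -]
Op 3: note_on(89): voice 2 is free -> assigned | voices=[74 66 89 -]
Op 4: note_on(80): voice 3 is free -> assigned | voices=[74 66 89 80]
Op 5: note_on(79): all voices busy, STEAL voice 0 (pitch 74, oldest) -> assign | voices=[79 66 89 80]
Op 6: note_off(66): free voice 1 | voices=[79 - 89 80]
Op 7: note_on(62): voice 1 is free -> assigned | voices=[79 62 89 80]
Op 8: note_on(86): all voices busy, STEAL voice 2 (pitch 89, oldest) -> assign | voices=[79 62 86 80]
Op 9: note_on(69): all voices busy, STEAL voice 3 (pitch 80, oldest) -> assign | voices=[79 62 86 69]

Answer: 3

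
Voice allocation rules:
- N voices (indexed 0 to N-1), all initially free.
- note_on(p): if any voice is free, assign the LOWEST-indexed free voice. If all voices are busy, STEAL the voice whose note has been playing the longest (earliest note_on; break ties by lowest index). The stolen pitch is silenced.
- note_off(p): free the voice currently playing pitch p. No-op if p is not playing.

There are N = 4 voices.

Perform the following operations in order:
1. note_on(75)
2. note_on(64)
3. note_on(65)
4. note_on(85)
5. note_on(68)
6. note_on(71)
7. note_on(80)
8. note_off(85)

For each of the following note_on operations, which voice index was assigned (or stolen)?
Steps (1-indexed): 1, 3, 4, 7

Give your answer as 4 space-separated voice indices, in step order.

Answer: 0 2 3 2

Derivation:
Op 1: note_on(75): voice 0 is free -> assigned | voices=[75 - - -]
Op 2: note_on(64): voice 1 is free -> assigned | voices=[75 64 - -]
Op 3: note_on(65): voice 2 is free -> assigned | voices=[75 64 65 -]
Op 4: note_on(85): voice 3 is free -> assigned | voices=[75 64 65 85]
Op 5: note_on(68): all voices busy, STEAL voice 0 (pitch 75, oldest) -> assign | voices=[68 64 65 85]
Op 6: note_on(71): all voices busy, STEAL voice 1 (pitch 64, oldest) -> assign | voices=[68 71 65 85]
Op 7: note_on(80): all voices busy, STEAL voice 2 (pitch 65, oldest) -> assign | voices=[68 71 80 85]
Op 8: note_off(85): free voice 3 | voices=[68 71 80 -]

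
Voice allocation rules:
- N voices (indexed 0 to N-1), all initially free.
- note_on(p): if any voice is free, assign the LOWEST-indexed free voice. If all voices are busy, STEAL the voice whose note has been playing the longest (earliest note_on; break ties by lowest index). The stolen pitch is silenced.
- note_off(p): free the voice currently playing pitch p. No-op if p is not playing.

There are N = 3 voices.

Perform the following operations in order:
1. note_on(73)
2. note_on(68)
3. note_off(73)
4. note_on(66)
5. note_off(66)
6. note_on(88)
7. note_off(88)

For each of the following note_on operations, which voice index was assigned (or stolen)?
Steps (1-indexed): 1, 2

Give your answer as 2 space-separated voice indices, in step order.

Op 1: note_on(73): voice 0 is free -> assigned | voices=[73 - -]
Op 2: note_on(68): voice 1 is free -> assigned | voices=[73 68 -]
Op 3: note_off(73): free voice 0 | voices=[- 68 -]
Op 4: note_on(66): voice 0 is free -> assigned | voices=[66 68 -]
Op 5: note_off(66): free voice 0 | voices=[- 68 -]
Op 6: note_on(88): voice 0 is free -> assigned | voices=[88 68 -]
Op 7: note_off(88): free voice 0 | voices=[- 68 -]

Answer: 0 1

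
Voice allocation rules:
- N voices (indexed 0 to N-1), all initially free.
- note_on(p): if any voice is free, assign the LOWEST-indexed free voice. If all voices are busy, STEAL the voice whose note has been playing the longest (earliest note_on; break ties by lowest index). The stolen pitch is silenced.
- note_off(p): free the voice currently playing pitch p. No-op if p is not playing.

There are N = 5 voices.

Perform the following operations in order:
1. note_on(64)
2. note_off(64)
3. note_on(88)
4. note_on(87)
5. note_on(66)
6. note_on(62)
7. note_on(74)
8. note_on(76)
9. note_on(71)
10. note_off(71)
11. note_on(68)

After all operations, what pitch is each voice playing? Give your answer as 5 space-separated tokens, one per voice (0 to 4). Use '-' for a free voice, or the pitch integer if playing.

Op 1: note_on(64): voice 0 is free -> assigned | voices=[64 - - - -]
Op 2: note_off(64): free voice 0 | voices=[- - - - -]
Op 3: note_on(88): voice 0 is free -> assigned | voices=[88 - - - -]
Op 4: note_on(87): voice 1 is free -> assigned | voices=[88 87 - - -]
Op 5: note_on(66): voice 2 is free -> assigned | voices=[88 87 66 - -]
Op 6: note_on(62): voice 3 is free -> assigned | voices=[88 87 66 62 -]
Op 7: note_on(74): voice 4 is free -> assigned | voices=[88 87 66 62 74]
Op 8: note_on(76): all voices busy, STEAL voice 0 (pitch 88, oldest) -> assign | voices=[76 87 66 62 74]
Op 9: note_on(71): all voices busy, STEAL voice 1 (pitch 87, oldest) -> assign | voices=[76 71 66 62 74]
Op 10: note_off(71): free voice 1 | voices=[76 - 66 62 74]
Op 11: note_on(68): voice 1 is free -> assigned | voices=[76 68 66 62 74]

Answer: 76 68 66 62 74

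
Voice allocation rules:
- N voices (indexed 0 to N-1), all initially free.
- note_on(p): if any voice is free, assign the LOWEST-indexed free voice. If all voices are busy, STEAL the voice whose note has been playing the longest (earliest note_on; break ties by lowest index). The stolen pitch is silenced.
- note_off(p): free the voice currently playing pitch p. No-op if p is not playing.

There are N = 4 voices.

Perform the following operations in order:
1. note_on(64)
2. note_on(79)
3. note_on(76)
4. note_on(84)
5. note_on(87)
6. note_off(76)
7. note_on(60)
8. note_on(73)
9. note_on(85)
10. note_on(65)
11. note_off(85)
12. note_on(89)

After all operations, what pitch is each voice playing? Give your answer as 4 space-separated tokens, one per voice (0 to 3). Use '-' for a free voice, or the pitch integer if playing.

Answer: 65 73 60 89

Derivation:
Op 1: note_on(64): voice 0 is free -> assigned | voices=[64 - - -]
Op 2: note_on(79): voice 1 is free -> assigned | voices=[64 79 - -]
Op 3: note_on(76): voice 2 is free -> assigned | voices=[64 79 76 -]
Op 4: note_on(84): voice 3 is free -> assigned | voices=[64 79 76 84]
Op 5: note_on(87): all voices busy, STEAL voice 0 (pitch 64, oldest) -> assign | voices=[87 79 76 84]
Op 6: note_off(76): free voice 2 | voices=[87 79 - 84]
Op 7: note_on(60): voice 2 is free -> assigned | voices=[87 79 60 84]
Op 8: note_on(73): all voices busy, STEAL voice 1 (pitch 79, oldest) -> assign | voices=[87 73 60 84]
Op 9: note_on(85): all voices busy, STEAL voice 3 (pitch 84, oldest) -> assign | voices=[87 73 60 85]
Op 10: note_on(65): all voices busy, STEAL voice 0 (pitch 87, oldest) -> assign | voices=[65 73 60 85]
Op 11: note_off(85): free voice 3 | voices=[65 73 60 -]
Op 12: note_on(89): voice 3 is free -> assigned | voices=[65 73 60 89]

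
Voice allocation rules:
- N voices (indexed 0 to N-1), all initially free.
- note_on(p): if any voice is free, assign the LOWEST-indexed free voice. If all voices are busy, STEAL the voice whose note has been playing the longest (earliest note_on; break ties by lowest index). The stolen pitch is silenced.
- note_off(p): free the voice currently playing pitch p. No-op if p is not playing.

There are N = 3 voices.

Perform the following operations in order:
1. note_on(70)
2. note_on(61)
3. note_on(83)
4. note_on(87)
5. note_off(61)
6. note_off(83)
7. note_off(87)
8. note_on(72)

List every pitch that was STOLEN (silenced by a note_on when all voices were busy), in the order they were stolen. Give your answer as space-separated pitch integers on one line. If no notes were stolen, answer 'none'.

Op 1: note_on(70): voice 0 is free -> assigned | voices=[70 - -]
Op 2: note_on(61): voice 1 is free -> assigned | voices=[70 61 -]
Op 3: note_on(83): voice 2 is free -> assigned | voices=[70 61 83]
Op 4: note_on(87): all voices busy, STEAL voice 0 (pitch 70, oldest) -> assign | voices=[87 61 83]
Op 5: note_off(61): free voice 1 | voices=[87 - 83]
Op 6: note_off(83): free voice 2 | voices=[87 - -]
Op 7: note_off(87): free voice 0 | voices=[- - -]
Op 8: note_on(72): voice 0 is free -> assigned | voices=[72 - -]

Answer: 70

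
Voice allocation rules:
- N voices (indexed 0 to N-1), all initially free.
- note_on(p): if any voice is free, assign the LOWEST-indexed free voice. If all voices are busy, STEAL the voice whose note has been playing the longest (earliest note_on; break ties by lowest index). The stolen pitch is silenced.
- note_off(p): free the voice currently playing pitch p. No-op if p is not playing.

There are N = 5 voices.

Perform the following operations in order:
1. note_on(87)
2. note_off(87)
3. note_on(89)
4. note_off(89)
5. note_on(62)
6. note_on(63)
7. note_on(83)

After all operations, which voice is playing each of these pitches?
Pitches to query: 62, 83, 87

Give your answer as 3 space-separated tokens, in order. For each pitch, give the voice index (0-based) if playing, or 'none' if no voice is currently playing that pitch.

Op 1: note_on(87): voice 0 is free -> assigned | voices=[87 - - - -]
Op 2: note_off(87): free voice 0 | voices=[- - - - -]
Op 3: note_on(89): voice 0 is free -> assigned | voices=[89 - - - -]
Op 4: note_off(89): free voice 0 | voices=[- - - - -]
Op 5: note_on(62): voice 0 is free -> assigned | voices=[62 - - - -]
Op 6: note_on(63): voice 1 is free -> assigned | voices=[62 63 - - -]
Op 7: note_on(83): voice 2 is free -> assigned | voices=[62 63 83 - -]

Answer: 0 2 none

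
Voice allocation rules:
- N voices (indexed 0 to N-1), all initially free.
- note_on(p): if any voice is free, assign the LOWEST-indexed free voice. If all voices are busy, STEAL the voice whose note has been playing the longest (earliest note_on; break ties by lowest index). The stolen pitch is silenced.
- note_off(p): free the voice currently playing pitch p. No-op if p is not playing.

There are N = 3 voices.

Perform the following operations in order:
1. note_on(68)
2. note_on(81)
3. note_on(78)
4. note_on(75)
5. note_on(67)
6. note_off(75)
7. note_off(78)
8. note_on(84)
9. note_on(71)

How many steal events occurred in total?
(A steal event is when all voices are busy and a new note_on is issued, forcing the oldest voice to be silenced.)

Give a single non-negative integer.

Answer: 2

Derivation:
Op 1: note_on(68): voice 0 is free -> assigned | voices=[68 - -]
Op 2: note_on(81): voice 1 is free -> assigned | voices=[68 81 -]
Op 3: note_on(78): voice 2 is free -> assigned | voices=[68 81 78]
Op 4: note_on(75): all voices busy, STEAL voice 0 (pitch 68, oldest) -> assign | voices=[75 81 78]
Op 5: note_on(67): all voices busy, STEAL voice 1 (pitch 81, oldest) -> assign | voices=[75 67 78]
Op 6: note_off(75): free voice 0 | voices=[- 67 78]
Op 7: note_off(78): free voice 2 | voices=[- 67 -]
Op 8: note_on(84): voice 0 is free -> assigned | voices=[84 67 -]
Op 9: note_on(71): voice 2 is free -> assigned | voices=[84 67 71]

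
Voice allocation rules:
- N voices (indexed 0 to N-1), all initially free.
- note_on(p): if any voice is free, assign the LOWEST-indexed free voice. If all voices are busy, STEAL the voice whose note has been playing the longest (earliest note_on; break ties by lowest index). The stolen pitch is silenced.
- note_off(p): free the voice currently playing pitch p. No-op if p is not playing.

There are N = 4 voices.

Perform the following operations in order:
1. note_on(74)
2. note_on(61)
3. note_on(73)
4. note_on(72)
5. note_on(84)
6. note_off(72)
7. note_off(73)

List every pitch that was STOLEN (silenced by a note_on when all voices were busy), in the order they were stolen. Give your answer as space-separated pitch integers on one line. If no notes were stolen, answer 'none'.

Answer: 74

Derivation:
Op 1: note_on(74): voice 0 is free -> assigned | voices=[74 - - -]
Op 2: note_on(61): voice 1 is free -> assigned | voices=[74 61 - -]
Op 3: note_on(73): voice 2 is free -> assigned | voices=[74 61 73 -]
Op 4: note_on(72): voice 3 is free -> assigned | voices=[74 61 73 72]
Op 5: note_on(84): all voices busy, STEAL voice 0 (pitch 74, oldest) -> assign | voices=[84 61 73 72]
Op 6: note_off(72): free voice 3 | voices=[84 61 73 -]
Op 7: note_off(73): free voice 2 | voices=[84 61 - -]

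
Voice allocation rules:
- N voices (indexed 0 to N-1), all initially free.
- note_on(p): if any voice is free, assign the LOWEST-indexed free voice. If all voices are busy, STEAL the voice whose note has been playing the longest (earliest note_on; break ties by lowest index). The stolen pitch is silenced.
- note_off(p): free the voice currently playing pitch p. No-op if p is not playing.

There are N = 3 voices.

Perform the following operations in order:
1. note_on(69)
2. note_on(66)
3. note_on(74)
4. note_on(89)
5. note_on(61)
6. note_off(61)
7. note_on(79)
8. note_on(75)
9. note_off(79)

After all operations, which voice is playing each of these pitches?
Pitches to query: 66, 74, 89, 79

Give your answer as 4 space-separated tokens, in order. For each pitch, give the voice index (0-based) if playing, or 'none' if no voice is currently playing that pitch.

Answer: none none 0 none

Derivation:
Op 1: note_on(69): voice 0 is free -> assigned | voices=[69 - -]
Op 2: note_on(66): voice 1 is free -> assigned | voices=[69 66 -]
Op 3: note_on(74): voice 2 is free -> assigned | voices=[69 66 74]
Op 4: note_on(89): all voices busy, STEAL voice 0 (pitch 69, oldest) -> assign | voices=[89 66 74]
Op 5: note_on(61): all voices busy, STEAL voice 1 (pitch 66, oldest) -> assign | voices=[89 61 74]
Op 6: note_off(61): free voice 1 | voices=[89 - 74]
Op 7: note_on(79): voice 1 is free -> assigned | voices=[89 79 74]
Op 8: note_on(75): all voices busy, STEAL voice 2 (pitch 74, oldest) -> assign | voices=[89 79 75]
Op 9: note_off(79): free voice 1 | voices=[89 - 75]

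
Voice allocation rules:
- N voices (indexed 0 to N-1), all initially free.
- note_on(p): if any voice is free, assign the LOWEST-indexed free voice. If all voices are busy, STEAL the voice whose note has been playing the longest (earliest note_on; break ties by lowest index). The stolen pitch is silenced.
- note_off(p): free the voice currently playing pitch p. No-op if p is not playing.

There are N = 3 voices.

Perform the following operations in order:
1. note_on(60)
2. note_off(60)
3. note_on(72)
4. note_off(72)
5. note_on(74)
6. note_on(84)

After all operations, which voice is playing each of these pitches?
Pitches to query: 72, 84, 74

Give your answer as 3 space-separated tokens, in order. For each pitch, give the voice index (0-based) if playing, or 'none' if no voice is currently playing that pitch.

Op 1: note_on(60): voice 0 is free -> assigned | voices=[60 - -]
Op 2: note_off(60): free voice 0 | voices=[- - -]
Op 3: note_on(72): voice 0 is free -> assigned | voices=[72 - -]
Op 4: note_off(72): free voice 0 | voices=[- - -]
Op 5: note_on(74): voice 0 is free -> assigned | voices=[74 - -]
Op 6: note_on(84): voice 1 is free -> assigned | voices=[74 84 -]

Answer: none 1 0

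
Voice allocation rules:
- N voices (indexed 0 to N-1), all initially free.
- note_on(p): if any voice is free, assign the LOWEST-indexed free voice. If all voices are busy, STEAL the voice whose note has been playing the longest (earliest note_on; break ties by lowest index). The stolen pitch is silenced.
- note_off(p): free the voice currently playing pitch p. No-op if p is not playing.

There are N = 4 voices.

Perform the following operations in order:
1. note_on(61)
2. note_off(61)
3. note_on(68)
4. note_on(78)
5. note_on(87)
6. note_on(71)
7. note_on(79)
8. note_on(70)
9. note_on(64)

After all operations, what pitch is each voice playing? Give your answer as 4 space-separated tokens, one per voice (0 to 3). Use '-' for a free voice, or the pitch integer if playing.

Op 1: note_on(61): voice 0 is free -> assigned | voices=[61 - - -]
Op 2: note_off(61): free voice 0 | voices=[- - - -]
Op 3: note_on(68): voice 0 is free -> assigned | voices=[68 - - -]
Op 4: note_on(78): voice 1 is free -> assigned | voices=[68 78 - -]
Op 5: note_on(87): voice 2 is free -> assigned | voices=[68 78 87 -]
Op 6: note_on(71): voice 3 is free -> assigned | voices=[68 78 87 71]
Op 7: note_on(79): all voices busy, STEAL voice 0 (pitch 68, oldest) -> assign | voices=[79 78 87 71]
Op 8: note_on(70): all voices busy, STEAL voice 1 (pitch 78, oldest) -> assign | voices=[79 70 87 71]
Op 9: note_on(64): all voices busy, STEAL voice 2 (pitch 87, oldest) -> assign | voices=[79 70 64 71]

Answer: 79 70 64 71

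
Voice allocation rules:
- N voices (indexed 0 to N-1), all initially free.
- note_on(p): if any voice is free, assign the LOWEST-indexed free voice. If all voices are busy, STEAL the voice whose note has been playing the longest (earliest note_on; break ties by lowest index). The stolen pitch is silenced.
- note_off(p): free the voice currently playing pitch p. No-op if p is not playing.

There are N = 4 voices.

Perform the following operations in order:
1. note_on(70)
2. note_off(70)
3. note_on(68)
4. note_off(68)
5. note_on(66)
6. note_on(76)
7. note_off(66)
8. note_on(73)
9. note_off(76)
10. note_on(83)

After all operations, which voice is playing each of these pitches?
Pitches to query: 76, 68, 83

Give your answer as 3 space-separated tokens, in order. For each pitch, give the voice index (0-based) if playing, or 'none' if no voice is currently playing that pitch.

Answer: none none 1

Derivation:
Op 1: note_on(70): voice 0 is free -> assigned | voices=[70 - - -]
Op 2: note_off(70): free voice 0 | voices=[- - - -]
Op 3: note_on(68): voice 0 is free -> assigned | voices=[68 - - -]
Op 4: note_off(68): free voice 0 | voices=[- - - -]
Op 5: note_on(66): voice 0 is free -> assigned | voices=[66 - - -]
Op 6: note_on(76): voice 1 is free -> assigned | voices=[66 76 - -]
Op 7: note_off(66): free voice 0 | voices=[- 76 - -]
Op 8: note_on(73): voice 0 is free -> assigned | voices=[73 76 - -]
Op 9: note_off(76): free voice 1 | voices=[73 - - -]
Op 10: note_on(83): voice 1 is free -> assigned | voices=[73 83 - -]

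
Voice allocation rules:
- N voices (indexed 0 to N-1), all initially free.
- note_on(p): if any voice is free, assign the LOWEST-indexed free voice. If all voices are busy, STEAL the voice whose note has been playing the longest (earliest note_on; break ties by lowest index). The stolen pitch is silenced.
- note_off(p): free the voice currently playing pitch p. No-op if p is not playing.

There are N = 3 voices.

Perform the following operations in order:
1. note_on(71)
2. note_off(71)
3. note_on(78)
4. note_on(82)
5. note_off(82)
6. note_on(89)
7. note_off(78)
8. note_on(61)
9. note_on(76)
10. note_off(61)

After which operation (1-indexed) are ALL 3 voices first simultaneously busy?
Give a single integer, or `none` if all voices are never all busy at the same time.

Answer: 9

Derivation:
Op 1: note_on(71): voice 0 is free -> assigned | voices=[71 - -]
Op 2: note_off(71): free voice 0 | voices=[- - -]
Op 3: note_on(78): voice 0 is free -> assigned | voices=[78 - -]
Op 4: note_on(82): voice 1 is free -> assigned | voices=[78 82 -]
Op 5: note_off(82): free voice 1 | voices=[78 - -]
Op 6: note_on(89): voice 1 is free -> assigned | voices=[78 89 -]
Op 7: note_off(78): free voice 0 | voices=[- 89 -]
Op 8: note_on(61): voice 0 is free -> assigned | voices=[61 89 -]
Op 9: note_on(76): voice 2 is free -> assigned | voices=[61 89 76]
Op 10: note_off(61): free voice 0 | voices=[- 89 76]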